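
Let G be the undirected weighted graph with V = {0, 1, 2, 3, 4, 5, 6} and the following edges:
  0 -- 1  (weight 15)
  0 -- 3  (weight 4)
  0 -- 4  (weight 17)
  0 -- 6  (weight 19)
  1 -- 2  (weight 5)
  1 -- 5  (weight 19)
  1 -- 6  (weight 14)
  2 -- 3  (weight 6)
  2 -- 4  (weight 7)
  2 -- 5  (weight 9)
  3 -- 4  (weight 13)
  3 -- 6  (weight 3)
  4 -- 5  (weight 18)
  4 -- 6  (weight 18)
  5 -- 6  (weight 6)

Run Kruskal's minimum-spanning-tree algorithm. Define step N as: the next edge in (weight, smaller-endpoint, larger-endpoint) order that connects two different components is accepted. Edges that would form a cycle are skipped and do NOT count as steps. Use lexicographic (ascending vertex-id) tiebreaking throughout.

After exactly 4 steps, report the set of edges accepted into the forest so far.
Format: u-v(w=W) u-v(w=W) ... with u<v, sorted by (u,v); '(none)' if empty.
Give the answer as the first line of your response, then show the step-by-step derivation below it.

0-3(w=4) 1-2(w=5) 2-3(w=6) 3-6(w=3)

step 1: add edge 3-6 (w=3); MST = {3-6(w=3)}
step 2: add edge 0-3 (w=4); MST = {0-3(w=4) 3-6(w=3)}
step 3: add edge 1-2 (w=5); MST = {0-3(w=4) 1-2(w=5) 3-6(w=3)}
step 4: add edge 2-3 (w=6); MST = {0-3(w=4) 1-2(w=5) 2-3(w=6) 3-6(w=3)}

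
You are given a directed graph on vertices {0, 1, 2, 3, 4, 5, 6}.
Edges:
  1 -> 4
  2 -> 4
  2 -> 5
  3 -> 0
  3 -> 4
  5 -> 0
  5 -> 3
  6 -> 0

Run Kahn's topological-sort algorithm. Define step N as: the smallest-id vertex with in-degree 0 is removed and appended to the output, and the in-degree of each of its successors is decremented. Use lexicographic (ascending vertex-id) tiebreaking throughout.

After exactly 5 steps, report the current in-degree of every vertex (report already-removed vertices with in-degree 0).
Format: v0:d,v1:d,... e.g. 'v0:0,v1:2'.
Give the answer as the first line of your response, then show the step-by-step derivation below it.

v0:1,v1:0,v2:0,v3:0,v4:0,v5:0,v6:0

step 1: output 1; order=[1]; indeg=(3,0,0,1,2,1,0)
step 2: output 2; order=[1,2]; indeg=(3,0,0,1,1,0,0)
step 3: output 5; order=[1,2,5]; indeg=(2,0,0,0,1,0,0)
step 4: output 3; order=[1,2,5,3]; indeg=(1,0,0,0,0,0,0)
step 5: output 4; order=[1,2,5,3,4]; indeg=(1,0,0,0,0,0,0)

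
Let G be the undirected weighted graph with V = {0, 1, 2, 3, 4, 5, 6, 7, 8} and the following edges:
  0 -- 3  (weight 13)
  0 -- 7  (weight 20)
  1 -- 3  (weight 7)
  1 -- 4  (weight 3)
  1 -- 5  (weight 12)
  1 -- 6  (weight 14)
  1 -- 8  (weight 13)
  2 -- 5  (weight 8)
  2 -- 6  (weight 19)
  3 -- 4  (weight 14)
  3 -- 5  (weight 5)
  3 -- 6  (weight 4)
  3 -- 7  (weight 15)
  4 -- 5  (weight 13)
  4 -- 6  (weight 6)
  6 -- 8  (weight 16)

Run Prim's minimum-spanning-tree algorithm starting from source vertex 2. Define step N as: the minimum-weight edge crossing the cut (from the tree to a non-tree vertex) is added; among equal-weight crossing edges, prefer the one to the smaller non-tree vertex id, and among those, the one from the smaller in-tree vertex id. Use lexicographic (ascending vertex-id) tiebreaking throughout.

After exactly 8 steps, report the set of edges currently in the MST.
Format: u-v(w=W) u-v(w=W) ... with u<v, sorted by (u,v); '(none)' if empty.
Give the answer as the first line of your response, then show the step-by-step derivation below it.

0-3(w=13) 1-4(w=3) 1-8(w=13) 2-5(w=8) 3-5(w=5) 3-6(w=4) 3-7(w=15) 4-6(w=6)

step 1: add edge 2-5 (w=8); MST = {2-5(w=8)}
step 2: add edge 3-5 (w=5); MST = {2-5(w=8) 3-5(w=5)}
step 3: add edge 3-6 (w=4); MST = {2-5(w=8) 3-5(w=5) 3-6(w=4)}
step 4: add edge 4-6 (w=6); MST = {2-5(w=8) 3-5(w=5) 3-6(w=4) 4-6(w=6)}
step 5: add edge 1-4 (w=3); MST = {1-4(w=3) 2-5(w=8) 3-5(w=5) 3-6(w=4) 4-6(w=6)}
step 6: add edge 0-3 (w=13); MST = {0-3(w=13) 1-4(w=3) 2-5(w=8) 3-5(w=5) 3-6(w=4) 4-6(w=6)}
step 7: add edge 1-8 (w=13); MST = {0-3(w=13) 1-4(w=3) 1-8(w=13) 2-5(w=8) 3-5(w=5) 3-6(w=4) 4-6(w=6)}
step 8: add edge 3-7 (w=15); MST = {0-3(w=13) 1-4(w=3) 1-8(w=13) 2-5(w=8) 3-5(w=5) 3-6(w=4) 3-7(w=15) 4-6(w=6)}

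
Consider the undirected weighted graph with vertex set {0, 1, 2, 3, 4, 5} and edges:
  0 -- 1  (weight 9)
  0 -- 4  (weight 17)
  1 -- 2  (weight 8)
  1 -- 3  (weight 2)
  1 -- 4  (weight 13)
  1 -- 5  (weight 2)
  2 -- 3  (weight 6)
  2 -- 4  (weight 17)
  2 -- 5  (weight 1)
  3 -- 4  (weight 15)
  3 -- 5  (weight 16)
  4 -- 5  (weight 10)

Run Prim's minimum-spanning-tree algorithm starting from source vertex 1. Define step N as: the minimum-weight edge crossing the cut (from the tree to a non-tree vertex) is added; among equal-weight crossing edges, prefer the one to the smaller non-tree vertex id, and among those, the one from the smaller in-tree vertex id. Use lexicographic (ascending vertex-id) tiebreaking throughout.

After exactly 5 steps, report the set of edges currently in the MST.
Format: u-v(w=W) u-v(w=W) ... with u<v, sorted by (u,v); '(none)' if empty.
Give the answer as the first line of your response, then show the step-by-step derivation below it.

0-1(w=9) 1-3(w=2) 1-5(w=2) 2-5(w=1) 4-5(w=10)

step 1: add edge 1-3 (w=2); MST = {1-3(w=2)}
step 2: add edge 1-5 (w=2); MST = {1-3(w=2) 1-5(w=2)}
step 3: add edge 2-5 (w=1); MST = {1-3(w=2) 1-5(w=2) 2-5(w=1)}
step 4: add edge 0-1 (w=9); MST = {0-1(w=9) 1-3(w=2) 1-5(w=2) 2-5(w=1)}
step 5: add edge 4-5 (w=10); MST = {0-1(w=9) 1-3(w=2) 1-5(w=2) 2-5(w=1) 4-5(w=10)}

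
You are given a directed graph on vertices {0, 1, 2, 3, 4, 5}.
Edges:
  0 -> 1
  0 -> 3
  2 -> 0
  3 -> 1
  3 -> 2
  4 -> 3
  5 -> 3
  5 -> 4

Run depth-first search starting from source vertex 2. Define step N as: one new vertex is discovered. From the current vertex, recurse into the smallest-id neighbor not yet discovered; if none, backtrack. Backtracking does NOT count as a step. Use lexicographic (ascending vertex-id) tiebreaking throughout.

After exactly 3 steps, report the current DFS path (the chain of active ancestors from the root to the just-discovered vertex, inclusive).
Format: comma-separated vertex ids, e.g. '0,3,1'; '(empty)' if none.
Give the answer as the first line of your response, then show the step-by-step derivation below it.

2,0,1

step 1: discover 2; path=2; order=2
step 2: discover 0; path=2>0; order=2,0
step 3: discover 1; path=2>0>1; order=2,0,1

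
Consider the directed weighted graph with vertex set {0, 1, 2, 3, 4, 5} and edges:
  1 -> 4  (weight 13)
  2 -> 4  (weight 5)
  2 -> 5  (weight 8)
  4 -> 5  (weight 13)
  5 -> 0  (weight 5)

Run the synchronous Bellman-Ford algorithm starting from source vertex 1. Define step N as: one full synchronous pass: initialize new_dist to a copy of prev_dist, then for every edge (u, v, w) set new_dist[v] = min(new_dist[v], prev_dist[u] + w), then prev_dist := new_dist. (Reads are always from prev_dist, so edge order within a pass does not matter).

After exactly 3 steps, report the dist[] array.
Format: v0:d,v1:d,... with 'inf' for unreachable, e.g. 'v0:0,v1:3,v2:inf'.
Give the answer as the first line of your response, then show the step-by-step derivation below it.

v0:31,v1:0,v2:inf,v3:inf,v4:13,v5:26

step 1: dist = v0:inf,v1:0,v2:inf,v3:inf,v4:13,v5:inf
step 2: dist = v0:inf,v1:0,v2:inf,v3:inf,v4:13,v5:26
step 3: dist = v0:31,v1:0,v2:inf,v3:inf,v4:13,v5:26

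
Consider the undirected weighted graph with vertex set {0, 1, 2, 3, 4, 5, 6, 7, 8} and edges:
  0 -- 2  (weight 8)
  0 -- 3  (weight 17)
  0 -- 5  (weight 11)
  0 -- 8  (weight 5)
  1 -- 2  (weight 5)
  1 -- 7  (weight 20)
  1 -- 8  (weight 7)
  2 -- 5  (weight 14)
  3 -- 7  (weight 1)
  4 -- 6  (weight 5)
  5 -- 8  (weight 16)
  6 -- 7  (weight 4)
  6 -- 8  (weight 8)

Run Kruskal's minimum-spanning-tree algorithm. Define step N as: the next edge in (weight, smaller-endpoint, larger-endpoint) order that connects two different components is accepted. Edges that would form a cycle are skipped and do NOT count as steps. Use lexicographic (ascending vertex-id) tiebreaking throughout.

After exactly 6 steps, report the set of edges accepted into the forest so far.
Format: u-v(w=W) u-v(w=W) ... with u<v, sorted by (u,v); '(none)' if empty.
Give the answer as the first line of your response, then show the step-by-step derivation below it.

0-8(w=5) 1-2(w=5) 1-8(w=7) 3-7(w=1) 4-6(w=5) 6-7(w=4)

step 1: add edge 3-7 (w=1); MST = {3-7(w=1)}
step 2: add edge 6-7 (w=4); MST = {3-7(w=1) 6-7(w=4)}
step 3: add edge 0-8 (w=5); MST = {0-8(w=5) 3-7(w=1) 6-7(w=4)}
step 4: add edge 1-2 (w=5); MST = {0-8(w=5) 1-2(w=5) 3-7(w=1) 6-7(w=4)}
step 5: add edge 4-6 (w=5); MST = {0-8(w=5) 1-2(w=5) 3-7(w=1) 4-6(w=5) 6-7(w=4)}
step 6: add edge 1-8 (w=7); MST = {0-8(w=5) 1-2(w=5) 1-8(w=7) 3-7(w=1) 4-6(w=5) 6-7(w=4)}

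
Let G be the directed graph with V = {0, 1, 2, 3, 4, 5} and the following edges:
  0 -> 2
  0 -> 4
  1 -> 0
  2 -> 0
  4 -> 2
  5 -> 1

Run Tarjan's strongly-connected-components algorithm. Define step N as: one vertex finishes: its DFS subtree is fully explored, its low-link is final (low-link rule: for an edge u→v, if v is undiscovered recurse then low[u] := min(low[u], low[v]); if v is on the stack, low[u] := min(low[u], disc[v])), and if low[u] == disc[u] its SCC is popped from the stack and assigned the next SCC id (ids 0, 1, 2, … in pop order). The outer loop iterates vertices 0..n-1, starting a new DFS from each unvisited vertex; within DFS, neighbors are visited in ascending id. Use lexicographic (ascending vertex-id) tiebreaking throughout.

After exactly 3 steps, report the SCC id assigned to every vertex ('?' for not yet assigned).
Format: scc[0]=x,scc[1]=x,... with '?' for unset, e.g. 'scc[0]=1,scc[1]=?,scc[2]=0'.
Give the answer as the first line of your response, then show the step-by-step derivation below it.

scc[0]=0,scc[1]=?,scc[2]=0,scc[3]=?,scc[4]=0,scc[5]=?

step 1: low=(low[0]=0,low[1]=?,low[2]=0,low[3]=?,low[4]=?,low[5]=?); scc=(scc[0]=?,scc[1]=?,scc[2]=?,scc[3]=?,scc[4]=?,scc[5]=?)
step 2: low=(low[0]=0,low[1]=?,low[2]=0,low[3]=?,low[4]=1,low[5]=?); scc=(scc[0]=?,scc[1]=?,scc[2]=?,scc[3]=?,scc[4]=?,scc[5]=?)
step 3: low=(low[0]=0,low[1]=?,low[2]=0,low[3]=?,low[4]=1,low[5]=?); scc=(scc[0]=0,scc[1]=?,scc[2]=0,scc[3]=?,scc[4]=0,scc[5]=?)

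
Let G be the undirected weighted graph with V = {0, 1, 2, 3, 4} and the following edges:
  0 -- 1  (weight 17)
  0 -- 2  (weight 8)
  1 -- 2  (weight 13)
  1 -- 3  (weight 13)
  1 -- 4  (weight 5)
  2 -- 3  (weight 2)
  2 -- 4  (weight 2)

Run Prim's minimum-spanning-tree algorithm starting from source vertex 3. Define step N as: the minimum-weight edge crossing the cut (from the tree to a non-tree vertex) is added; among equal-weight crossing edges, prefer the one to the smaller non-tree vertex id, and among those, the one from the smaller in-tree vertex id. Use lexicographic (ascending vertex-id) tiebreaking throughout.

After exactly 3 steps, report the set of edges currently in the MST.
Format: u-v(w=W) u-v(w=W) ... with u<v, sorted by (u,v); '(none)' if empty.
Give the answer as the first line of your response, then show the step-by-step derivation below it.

1-4(w=5) 2-3(w=2) 2-4(w=2)

step 1: add edge 2-3 (w=2); MST = {2-3(w=2)}
step 2: add edge 2-4 (w=2); MST = {2-3(w=2) 2-4(w=2)}
step 3: add edge 1-4 (w=5); MST = {1-4(w=5) 2-3(w=2) 2-4(w=2)}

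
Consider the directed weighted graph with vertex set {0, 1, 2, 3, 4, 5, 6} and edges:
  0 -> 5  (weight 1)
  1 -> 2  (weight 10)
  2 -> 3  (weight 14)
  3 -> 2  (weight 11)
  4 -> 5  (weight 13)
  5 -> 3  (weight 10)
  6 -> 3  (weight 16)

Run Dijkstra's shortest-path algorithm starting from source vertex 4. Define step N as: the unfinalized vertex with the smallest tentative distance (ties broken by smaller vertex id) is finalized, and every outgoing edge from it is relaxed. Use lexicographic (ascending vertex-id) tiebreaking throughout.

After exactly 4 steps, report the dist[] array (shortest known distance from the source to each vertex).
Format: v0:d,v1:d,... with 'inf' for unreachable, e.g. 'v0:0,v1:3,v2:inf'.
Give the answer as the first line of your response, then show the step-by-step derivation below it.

v0:inf,v1:inf,v2:34,v3:23,v4:0,v5:13,v6:inf

step 1: dist = v0:inf,v1:inf,v2:inf,v3:inf,v4:0,v5:13,v6:inf
step 2: dist = v0:inf,v1:inf,v2:inf,v3:23,v4:0,v5:13,v6:inf
step 3: dist = v0:inf,v1:inf,v2:34,v3:23,v4:0,v5:13,v6:inf
step 4: dist = v0:inf,v1:inf,v2:34,v3:23,v4:0,v5:13,v6:inf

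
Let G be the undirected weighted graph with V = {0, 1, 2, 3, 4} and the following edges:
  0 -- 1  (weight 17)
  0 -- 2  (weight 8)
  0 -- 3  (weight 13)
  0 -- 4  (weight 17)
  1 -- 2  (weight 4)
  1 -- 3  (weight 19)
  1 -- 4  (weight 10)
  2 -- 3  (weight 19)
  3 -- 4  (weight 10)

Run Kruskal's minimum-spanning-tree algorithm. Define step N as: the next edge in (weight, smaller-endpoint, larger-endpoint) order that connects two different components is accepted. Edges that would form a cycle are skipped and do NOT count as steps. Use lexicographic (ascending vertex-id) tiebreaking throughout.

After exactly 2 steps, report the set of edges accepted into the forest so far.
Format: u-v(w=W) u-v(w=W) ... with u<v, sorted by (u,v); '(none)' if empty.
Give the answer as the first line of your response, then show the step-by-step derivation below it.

0-2(w=8) 1-2(w=4)

step 1: add edge 1-2 (w=4); MST = {1-2(w=4)}
step 2: add edge 0-2 (w=8); MST = {0-2(w=8) 1-2(w=4)}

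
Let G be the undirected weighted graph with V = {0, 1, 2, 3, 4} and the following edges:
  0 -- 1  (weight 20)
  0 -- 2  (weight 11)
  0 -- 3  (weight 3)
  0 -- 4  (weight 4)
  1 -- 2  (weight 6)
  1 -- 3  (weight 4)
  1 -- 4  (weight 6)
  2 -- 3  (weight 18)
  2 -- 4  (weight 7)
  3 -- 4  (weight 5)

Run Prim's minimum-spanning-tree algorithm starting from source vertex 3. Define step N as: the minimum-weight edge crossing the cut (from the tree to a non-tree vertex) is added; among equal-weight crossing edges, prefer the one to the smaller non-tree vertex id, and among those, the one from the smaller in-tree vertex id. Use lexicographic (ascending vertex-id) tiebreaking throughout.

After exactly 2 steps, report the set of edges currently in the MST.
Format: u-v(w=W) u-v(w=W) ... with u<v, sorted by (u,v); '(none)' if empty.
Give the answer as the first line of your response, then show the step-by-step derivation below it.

0-3(w=3) 1-3(w=4)

step 1: add edge 0-3 (w=3); MST = {0-3(w=3)}
step 2: add edge 1-3 (w=4); MST = {0-3(w=3) 1-3(w=4)}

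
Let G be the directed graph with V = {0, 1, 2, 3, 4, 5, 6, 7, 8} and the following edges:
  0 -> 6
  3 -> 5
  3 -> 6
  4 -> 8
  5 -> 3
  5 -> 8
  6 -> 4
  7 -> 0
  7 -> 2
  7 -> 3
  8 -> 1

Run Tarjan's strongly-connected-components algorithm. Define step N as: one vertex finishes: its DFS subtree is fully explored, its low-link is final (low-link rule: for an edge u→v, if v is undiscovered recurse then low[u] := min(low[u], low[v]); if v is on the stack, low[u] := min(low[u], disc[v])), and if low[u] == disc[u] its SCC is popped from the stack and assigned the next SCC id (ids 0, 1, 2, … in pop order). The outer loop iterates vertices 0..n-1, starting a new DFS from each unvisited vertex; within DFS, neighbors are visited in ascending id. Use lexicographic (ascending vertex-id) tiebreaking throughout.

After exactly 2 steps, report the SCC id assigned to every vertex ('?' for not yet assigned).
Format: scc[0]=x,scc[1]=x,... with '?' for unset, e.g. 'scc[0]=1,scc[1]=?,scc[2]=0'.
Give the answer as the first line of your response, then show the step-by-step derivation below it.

scc[0]=?,scc[1]=0,scc[2]=?,scc[3]=?,scc[4]=?,scc[5]=?,scc[6]=?,scc[7]=?,scc[8]=1

step 1: low=(low[0]=0,low[1]=4,low[2]=?,low[3]=?,low[4]=2,low[5]=?,low[6]=1,low[7]=?,low[8]=3); scc=(scc[0]=?,scc[1]=0,scc[2]=?,scc[3]=?,scc[4]=?,scc[5]=?,scc[6]=?,scc[7]=?,scc[8]=?)
step 2: low=(low[0]=0,low[1]=4,low[2]=?,low[3]=?,low[4]=2,low[5]=?,low[6]=1,low[7]=?,low[8]=3); scc=(scc[0]=?,scc[1]=0,scc[2]=?,scc[3]=?,scc[4]=?,scc[5]=?,scc[6]=?,scc[7]=?,scc[8]=1)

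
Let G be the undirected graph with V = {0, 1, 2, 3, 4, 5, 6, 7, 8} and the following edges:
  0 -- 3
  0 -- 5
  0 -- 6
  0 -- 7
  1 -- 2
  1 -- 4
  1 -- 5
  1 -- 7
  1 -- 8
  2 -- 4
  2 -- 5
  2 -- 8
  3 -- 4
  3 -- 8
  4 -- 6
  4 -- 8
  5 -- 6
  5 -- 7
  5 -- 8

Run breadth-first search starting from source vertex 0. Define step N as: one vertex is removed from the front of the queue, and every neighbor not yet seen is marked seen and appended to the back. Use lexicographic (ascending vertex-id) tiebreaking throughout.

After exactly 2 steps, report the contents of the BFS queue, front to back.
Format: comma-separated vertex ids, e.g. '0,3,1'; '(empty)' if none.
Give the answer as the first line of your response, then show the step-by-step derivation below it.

5,6,7,4,8

step 1: dequeue 0; queue=[3,5,6,7]; order=0
step 2: dequeue 3; queue=[5,6,7,4,8]; order=0,3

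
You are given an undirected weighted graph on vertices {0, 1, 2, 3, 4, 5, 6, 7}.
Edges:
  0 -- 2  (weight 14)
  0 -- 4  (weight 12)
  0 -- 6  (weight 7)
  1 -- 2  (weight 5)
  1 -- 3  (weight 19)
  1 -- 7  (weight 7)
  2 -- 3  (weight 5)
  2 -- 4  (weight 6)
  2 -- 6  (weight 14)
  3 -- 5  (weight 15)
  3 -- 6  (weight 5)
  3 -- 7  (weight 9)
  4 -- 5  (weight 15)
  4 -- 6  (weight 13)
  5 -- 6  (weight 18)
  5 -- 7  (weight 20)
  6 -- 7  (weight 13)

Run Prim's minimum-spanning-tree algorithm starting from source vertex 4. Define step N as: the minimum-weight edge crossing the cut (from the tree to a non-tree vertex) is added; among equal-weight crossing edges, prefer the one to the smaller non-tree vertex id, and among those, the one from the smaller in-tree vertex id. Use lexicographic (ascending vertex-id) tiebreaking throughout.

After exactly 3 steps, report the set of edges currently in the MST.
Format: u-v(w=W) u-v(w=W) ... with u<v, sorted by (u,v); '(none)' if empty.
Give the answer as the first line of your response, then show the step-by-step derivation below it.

1-2(w=5) 2-3(w=5) 2-4(w=6)

step 1: add edge 2-4 (w=6); MST = {2-4(w=6)}
step 2: add edge 1-2 (w=5); MST = {1-2(w=5) 2-4(w=6)}
step 3: add edge 2-3 (w=5); MST = {1-2(w=5) 2-3(w=5) 2-4(w=6)}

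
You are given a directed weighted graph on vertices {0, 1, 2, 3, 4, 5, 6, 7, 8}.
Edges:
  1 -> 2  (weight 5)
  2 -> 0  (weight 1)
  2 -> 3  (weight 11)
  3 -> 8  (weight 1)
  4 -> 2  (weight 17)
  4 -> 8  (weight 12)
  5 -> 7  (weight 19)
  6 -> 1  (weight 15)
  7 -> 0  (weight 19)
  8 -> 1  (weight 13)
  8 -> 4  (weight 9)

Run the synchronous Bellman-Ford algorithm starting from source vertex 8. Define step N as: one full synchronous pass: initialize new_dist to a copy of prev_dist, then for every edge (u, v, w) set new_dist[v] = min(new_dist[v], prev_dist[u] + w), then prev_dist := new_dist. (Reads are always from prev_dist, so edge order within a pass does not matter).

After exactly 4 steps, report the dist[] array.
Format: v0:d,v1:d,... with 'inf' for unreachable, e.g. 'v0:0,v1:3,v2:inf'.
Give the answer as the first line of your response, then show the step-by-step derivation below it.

v0:19,v1:13,v2:18,v3:29,v4:9,v5:inf,v6:inf,v7:inf,v8:0

step 1: dist = v0:inf,v1:13,v2:inf,v3:inf,v4:9,v5:inf,v6:inf,v7:inf,v8:0
step 2: dist = v0:inf,v1:13,v2:18,v3:inf,v4:9,v5:inf,v6:inf,v7:inf,v8:0
step 3: dist = v0:19,v1:13,v2:18,v3:29,v4:9,v5:inf,v6:inf,v7:inf,v8:0
step 4: dist = v0:19,v1:13,v2:18,v3:29,v4:9,v5:inf,v6:inf,v7:inf,v8:0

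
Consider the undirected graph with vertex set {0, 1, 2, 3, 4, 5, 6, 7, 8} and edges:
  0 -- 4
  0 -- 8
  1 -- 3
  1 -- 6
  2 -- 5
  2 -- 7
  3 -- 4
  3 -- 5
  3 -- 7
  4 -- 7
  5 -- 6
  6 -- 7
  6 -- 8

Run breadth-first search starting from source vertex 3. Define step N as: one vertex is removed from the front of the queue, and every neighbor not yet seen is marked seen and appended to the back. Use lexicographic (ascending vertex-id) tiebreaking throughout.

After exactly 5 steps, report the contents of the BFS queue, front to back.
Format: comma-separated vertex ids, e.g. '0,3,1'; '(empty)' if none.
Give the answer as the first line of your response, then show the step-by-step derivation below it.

6,0,2

step 1: dequeue 3; queue=[1,4,5,7]; order=3
step 2: dequeue 1; queue=[4,5,7,6]; order=3,1
step 3: dequeue 4; queue=[5,7,6,0]; order=3,1,4
step 4: dequeue 5; queue=[7,6,0,2]; order=3,1,4,5
step 5: dequeue 7; queue=[6,0,2]; order=3,1,4,5,7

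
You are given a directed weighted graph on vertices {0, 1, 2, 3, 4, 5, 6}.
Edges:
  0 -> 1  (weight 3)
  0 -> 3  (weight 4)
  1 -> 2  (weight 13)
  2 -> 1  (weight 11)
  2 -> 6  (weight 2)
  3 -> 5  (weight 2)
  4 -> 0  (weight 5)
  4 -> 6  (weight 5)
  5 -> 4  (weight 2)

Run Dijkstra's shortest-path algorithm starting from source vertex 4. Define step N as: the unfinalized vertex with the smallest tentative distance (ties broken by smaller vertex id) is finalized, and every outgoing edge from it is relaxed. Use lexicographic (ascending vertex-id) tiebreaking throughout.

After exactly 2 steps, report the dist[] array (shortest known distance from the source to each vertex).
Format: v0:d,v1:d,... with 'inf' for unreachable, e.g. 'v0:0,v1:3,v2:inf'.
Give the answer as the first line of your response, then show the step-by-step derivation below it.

v0:5,v1:8,v2:inf,v3:9,v4:0,v5:inf,v6:5

step 1: dist = v0:5,v1:inf,v2:inf,v3:inf,v4:0,v5:inf,v6:5
step 2: dist = v0:5,v1:8,v2:inf,v3:9,v4:0,v5:inf,v6:5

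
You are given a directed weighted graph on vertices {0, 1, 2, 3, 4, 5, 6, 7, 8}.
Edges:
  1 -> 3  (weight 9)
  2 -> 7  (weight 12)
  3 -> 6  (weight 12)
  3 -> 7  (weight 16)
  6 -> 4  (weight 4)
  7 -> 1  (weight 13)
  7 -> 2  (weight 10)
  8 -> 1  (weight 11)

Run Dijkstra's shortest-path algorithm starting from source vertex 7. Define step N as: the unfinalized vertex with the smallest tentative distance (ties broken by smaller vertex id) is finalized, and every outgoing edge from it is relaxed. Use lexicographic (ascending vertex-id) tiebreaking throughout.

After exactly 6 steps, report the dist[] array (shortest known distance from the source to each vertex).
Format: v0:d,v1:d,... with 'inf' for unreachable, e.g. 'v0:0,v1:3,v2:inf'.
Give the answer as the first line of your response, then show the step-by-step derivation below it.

v0:inf,v1:13,v2:10,v3:22,v4:38,v5:inf,v6:34,v7:0,v8:inf

step 1: dist = v0:inf,v1:13,v2:10,v3:inf,v4:inf,v5:inf,v6:inf,v7:0,v8:inf
step 2: dist = v0:inf,v1:13,v2:10,v3:inf,v4:inf,v5:inf,v6:inf,v7:0,v8:inf
step 3: dist = v0:inf,v1:13,v2:10,v3:22,v4:inf,v5:inf,v6:inf,v7:0,v8:inf
step 4: dist = v0:inf,v1:13,v2:10,v3:22,v4:inf,v5:inf,v6:34,v7:0,v8:inf
step 5: dist = v0:inf,v1:13,v2:10,v3:22,v4:38,v5:inf,v6:34,v7:0,v8:inf
step 6: dist = v0:inf,v1:13,v2:10,v3:22,v4:38,v5:inf,v6:34,v7:0,v8:inf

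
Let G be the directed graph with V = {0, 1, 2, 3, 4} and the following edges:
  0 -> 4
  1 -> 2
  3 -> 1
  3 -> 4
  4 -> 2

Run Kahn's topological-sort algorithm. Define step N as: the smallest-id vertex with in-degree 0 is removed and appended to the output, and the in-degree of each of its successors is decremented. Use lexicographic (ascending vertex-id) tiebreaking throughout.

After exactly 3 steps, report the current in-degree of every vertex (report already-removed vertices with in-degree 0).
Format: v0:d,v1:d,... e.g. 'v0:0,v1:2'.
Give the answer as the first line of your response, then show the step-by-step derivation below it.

v0:0,v1:0,v2:1,v3:0,v4:0

step 1: output 0; order=[0]; indeg=(0,1,2,0,1)
step 2: output 3; order=[0,3]; indeg=(0,0,2,0,0)
step 3: output 1; order=[0,3,1]; indeg=(0,0,1,0,0)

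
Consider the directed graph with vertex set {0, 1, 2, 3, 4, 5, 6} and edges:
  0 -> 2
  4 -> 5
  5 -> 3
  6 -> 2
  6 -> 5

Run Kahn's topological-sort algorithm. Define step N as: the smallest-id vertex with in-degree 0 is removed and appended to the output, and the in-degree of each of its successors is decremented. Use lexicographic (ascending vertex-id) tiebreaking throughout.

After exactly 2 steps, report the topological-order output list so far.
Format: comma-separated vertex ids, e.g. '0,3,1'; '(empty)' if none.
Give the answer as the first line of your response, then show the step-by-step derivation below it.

0,1

step 1: output 0; order=[0]; indeg=(0,0,1,1,0,2,0)
step 2: output 1; order=[0,1]; indeg=(0,0,1,1,0,2,0)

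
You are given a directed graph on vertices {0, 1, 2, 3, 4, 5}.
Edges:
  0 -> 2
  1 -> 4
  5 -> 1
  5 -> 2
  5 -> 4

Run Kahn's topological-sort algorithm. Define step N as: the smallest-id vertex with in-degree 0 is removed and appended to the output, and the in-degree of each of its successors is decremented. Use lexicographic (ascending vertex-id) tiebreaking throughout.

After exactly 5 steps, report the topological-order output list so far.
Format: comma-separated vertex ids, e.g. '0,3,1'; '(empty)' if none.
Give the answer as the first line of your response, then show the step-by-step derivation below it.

0,3,5,1,2

step 1: output 0; order=[0]; indeg=(0,1,1,0,2,0)
step 2: output 3; order=[0,3]; indeg=(0,1,1,0,2,0)
step 3: output 5; order=[0,3,5]; indeg=(0,0,0,0,1,0)
step 4: output 1; order=[0,3,5,1]; indeg=(0,0,0,0,0,0)
step 5: output 2; order=[0,3,5,1,2]; indeg=(0,0,0,0,0,0)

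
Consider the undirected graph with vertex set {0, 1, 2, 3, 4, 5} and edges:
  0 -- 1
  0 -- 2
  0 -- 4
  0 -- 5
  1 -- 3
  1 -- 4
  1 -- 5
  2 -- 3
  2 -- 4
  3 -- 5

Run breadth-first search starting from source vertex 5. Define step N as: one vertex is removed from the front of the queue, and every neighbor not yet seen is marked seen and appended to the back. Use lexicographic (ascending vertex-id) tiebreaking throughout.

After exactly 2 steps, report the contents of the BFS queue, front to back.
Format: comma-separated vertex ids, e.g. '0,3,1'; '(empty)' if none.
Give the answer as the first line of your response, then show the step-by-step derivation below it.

1,3,2,4

step 1: dequeue 5; queue=[0,1,3]; order=5
step 2: dequeue 0; queue=[1,3,2,4]; order=5,0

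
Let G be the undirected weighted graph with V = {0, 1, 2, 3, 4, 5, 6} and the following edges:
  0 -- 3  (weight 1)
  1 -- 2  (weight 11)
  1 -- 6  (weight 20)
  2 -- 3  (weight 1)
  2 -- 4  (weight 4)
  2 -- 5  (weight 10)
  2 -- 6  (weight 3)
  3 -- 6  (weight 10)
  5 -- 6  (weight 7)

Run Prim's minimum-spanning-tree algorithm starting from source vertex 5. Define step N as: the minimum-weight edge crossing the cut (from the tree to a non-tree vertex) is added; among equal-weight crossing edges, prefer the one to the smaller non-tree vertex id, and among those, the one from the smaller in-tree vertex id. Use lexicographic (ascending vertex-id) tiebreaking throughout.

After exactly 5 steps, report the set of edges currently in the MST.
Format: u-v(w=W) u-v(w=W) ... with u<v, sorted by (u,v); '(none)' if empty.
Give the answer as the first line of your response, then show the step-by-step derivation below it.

0-3(w=1) 2-3(w=1) 2-4(w=4) 2-6(w=3) 5-6(w=7)

step 1: add edge 5-6 (w=7); MST = {5-6(w=7)}
step 2: add edge 2-6 (w=3); MST = {2-6(w=3) 5-6(w=7)}
step 3: add edge 2-3 (w=1); MST = {2-3(w=1) 2-6(w=3) 5-6(w=7)}
step 4: add edge 0-3 (w=1); MST = {0-3(w=1) 2-3(w=1) 2-6(w=3) 5-6(w=7)}
step 5: add edge 2-4 (w=4); MST = {0-3(w=1) 2-3(w=1) 2-4(w=4) 2-6(w=3) 5-6(w=7)}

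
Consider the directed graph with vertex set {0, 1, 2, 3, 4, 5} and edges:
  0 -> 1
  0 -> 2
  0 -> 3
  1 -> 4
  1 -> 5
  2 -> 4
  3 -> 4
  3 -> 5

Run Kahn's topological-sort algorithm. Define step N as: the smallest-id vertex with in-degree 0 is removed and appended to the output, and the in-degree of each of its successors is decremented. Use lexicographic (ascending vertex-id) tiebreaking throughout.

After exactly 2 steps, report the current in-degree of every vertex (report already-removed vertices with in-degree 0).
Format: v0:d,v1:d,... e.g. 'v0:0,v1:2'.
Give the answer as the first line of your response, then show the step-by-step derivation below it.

v0:0,v1:0,v2:0,v3:0,v4:2,v5:1

step 1: output 0; order=[0]; indeg=(0,0,0,0,3,2)
step 2: output 1; order=[0,1]; indeg=(0,0,0,0,2,1)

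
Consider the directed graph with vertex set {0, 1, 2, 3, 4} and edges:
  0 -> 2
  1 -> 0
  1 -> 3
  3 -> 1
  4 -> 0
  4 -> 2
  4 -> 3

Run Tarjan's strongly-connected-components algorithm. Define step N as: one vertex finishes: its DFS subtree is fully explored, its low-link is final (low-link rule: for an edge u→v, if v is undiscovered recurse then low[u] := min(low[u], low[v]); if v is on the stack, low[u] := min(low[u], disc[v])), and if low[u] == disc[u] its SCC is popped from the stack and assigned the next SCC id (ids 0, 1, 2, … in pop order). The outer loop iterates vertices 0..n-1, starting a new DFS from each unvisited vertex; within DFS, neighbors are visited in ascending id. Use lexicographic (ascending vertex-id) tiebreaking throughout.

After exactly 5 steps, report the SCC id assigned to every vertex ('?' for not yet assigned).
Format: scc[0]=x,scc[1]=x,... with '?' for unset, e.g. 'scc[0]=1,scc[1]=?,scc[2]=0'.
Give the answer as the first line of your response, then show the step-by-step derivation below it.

scc[0]=1,scc[1]=2,scc[2]=0,scc[3]=2,scc[4]=3

step 1: low=(low[0]=0,low[1]=?,low[2]=1,low[3]=?,low[4]=?); scc=(scc[0]=?,scc[1]=?,scc[2]=0,scc[3]=?,scc[4]=?)
step 2: low=(low[0]=0,low[1]=?,low[2]=1,low[3]=?,low[4]=?); scc=(scc[0]=1,scc[1]=?,scc[2]=0,scc[3]=?,scc[4]=?)
step 3: low=(low[0]=0,low[1]=2,low[2]=1,low[3]=2,low[4]=?); scc=(scc[0]=1,scc[1]=?,scc[2]=0,scc[3]=?,scc[4]=?)
step 4: low=(low[0]=0,low[1]=2,low[2]=1,low[3]=2,low[4]=?); scc=(scc[0]=1,scc[1]=2,scc[2]=0,scc[3]=2,scc[4]=?)
step 5: low=(low[0]=0,low[1]=2,low[2]=1,low[3]=2,low[4]=4); scc=(scc[0]=1,scc[1]=2,scc[2]=0,scc[3]=2,scc[4]=3)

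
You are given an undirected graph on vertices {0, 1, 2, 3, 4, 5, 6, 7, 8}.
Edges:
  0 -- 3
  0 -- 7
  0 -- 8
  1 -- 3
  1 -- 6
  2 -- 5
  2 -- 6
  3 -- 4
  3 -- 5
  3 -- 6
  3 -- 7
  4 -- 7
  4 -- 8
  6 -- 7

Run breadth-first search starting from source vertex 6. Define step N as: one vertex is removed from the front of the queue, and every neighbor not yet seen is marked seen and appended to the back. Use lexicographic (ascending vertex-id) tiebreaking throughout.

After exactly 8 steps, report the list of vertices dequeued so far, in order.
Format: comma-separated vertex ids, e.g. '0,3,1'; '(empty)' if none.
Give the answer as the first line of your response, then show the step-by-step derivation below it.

6,1,2,3,7,5,0,4

step 1: dequeue 6; queue=[1,2,3,7]; order=6
step 2: dequeue 1; queue=[2,3,7]; order=6,1
step 3: dequeue 2; queue=[3,7,5]; order=6,1,2
step 4: dequeue 3; queue=[7,5,0,4]; order=6,1,2,3
step 5: dequeue 7; queue=[5,0,4]; order=6,1,2,3,7
step 6: dequeue 5; queue=[0,4]; order=6,1,2,3,7,5
step 7: dequeue 0; queue=[4,8]; order=6,1,2,3,7,5,0
step 8: dequeue 4; queue=[8]; order=6,1,2,3,7,5,0,4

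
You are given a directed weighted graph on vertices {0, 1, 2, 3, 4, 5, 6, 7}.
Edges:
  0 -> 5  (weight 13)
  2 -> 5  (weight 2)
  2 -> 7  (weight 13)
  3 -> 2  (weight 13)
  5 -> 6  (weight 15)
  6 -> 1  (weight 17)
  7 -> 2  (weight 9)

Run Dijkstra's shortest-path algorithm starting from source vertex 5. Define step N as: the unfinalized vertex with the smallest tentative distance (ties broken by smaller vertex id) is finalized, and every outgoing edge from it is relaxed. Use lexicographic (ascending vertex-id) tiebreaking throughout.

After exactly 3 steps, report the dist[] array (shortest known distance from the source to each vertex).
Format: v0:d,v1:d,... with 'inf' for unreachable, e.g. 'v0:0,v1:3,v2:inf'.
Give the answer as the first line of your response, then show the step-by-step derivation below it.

v0:inf,v1:32,v2:inf,v3:inf,v4:inf,v5:0,v6:15,v7:inf

step 1: dist = v0:inf,v1:inf,v2:inf,v3:inf,v4:inf,v5:0,v6:15,v7:inf
step 2: dist = v0:inf,v1:32,v2:inf,v3:inf,v4:inf,v5:0,v6:15,v7:inf
step 3: dist = v0:inf,v1:32,v2:inf,v3:inf,v4:inf,v5:0,v6:15,v7:inf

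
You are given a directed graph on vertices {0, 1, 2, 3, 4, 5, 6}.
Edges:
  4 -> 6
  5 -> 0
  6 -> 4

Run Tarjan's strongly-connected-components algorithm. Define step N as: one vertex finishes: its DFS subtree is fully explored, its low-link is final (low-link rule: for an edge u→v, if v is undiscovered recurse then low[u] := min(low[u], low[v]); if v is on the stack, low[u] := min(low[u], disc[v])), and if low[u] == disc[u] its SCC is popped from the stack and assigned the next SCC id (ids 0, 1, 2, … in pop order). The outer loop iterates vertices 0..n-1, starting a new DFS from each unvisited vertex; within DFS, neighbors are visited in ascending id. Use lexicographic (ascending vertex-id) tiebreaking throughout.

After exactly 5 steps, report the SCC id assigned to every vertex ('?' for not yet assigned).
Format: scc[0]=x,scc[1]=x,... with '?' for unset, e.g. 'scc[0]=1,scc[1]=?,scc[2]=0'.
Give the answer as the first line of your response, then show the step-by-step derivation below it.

scc[0]=0,scc[1]=1,scc[2]=2,scc[3]=3,scc[4]=?,scc[5]=?,scc[6]=?

step 1: low=(low[0]=0,low[1]=?,low[2]=?,low[3]=?,low[4]=?,low[5]=?,low[6]=?); scc=(scc[0]=0,scc[1]=?,scc[2]=?,scc[3]=?,scc[4]=?,scc[5]=?,scc[6]=?)
step 2: low=(low[0]=0,low[1]=1,low[2]=?,low[3]=?,low[4]=?,low[5]=?,low[6]=?); scc=(scc[0]=0,scc[1]=1,scc[2]=?,scc[3]=?,scc[4]=?,scc[5]=?,scc[6]=?)
step 3: low=(low[0]=0,low[1]=1,low[2]=2,low[3]=?,low[4]=?,low[5]=?,low[6]=?); scc=(scc[0]=0,scc[1]=1,scc[2]=2,scc[3]=?,scc[4]=?,scc[5]=?,scc[6]=?)
step 4: low=(low[0]=0,low[1]=1,low[2]=2,low[3]=3,low[4]=?,low[5]=?,low[6]=?); scc=(scc[0]=0,scc[1]=1,scc[2]=2,scc[3]=3,scc[4]=?,scc[5]=?,scc[6]=?)
step 5: low=(low[0]=0,low[1]=1,low[2]=2,low[3]=3,low[4]=4,low[5]=?,low[6]=4); scc=(scc[0]=0,scc[1]=1,scc[2]=2,scc[3]=3,scc[4]=?,scc[5]=?,scc[6]=?)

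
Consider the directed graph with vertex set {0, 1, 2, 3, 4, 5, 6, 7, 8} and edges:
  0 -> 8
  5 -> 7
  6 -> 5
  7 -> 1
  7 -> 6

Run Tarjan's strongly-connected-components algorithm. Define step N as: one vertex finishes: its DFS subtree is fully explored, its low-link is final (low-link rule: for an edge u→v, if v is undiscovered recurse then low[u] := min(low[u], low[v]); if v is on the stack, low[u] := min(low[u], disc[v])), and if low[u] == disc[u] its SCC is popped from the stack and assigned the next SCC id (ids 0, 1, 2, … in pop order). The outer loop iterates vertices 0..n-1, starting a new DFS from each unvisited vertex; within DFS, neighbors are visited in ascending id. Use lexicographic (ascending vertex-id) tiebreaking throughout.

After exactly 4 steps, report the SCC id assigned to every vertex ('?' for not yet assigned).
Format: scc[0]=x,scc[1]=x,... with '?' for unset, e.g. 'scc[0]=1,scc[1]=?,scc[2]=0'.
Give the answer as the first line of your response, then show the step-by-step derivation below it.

scc[0]=1,scc[1]=2,scc[2]=3,scc[3]=?,scc[4]=?,scc[5]=?,scc[6]=?,scc[7]=?,scc[8]=0

step 1: low=(low[0]=0,low[1]=?,low[2]=?,low[3]=?,low[4]=?,low[5]=?,low[6]=?,low[7]=?,low[8]=1); scc=(scc[0]=?,scc[1]=?,scc[2]=?,scc[3]=?,scc[4]=?,scc[5]=?,scc[6]=?,scc[7]=?,scc[8]=0)
step 2: low=(low[0]=0,low[1]=?,low[2]=?,low[3]=?,low[4]=?,low[5]=?,low[6]=?,low[7]=?,low[8]=1); scc=(scc[0]=1,scc[1]=?,scc[2]=?,scc[3]=?,scc[4]=?,scc[5]=?,scc[6]=?,scc[7]=?,scc[8]=0)
step 3: low=(low[0]=0,low[1]=2,low[2]=?,low[3]=?,low[4]=?,low[5]=?,low[6]=?,low[7]=?,low[8]=1); scc=(scc[0]=1,scc[1]=2,scc[2]=?,scc[3]=?,scc[4]=?,scc[5]=?,scc[6]=?,scc[7]=?,scc[8]=0)
step 4: low=(low[0]=0,low[1]=2,low[2]=3,low[3]=?,low[4]=?,low[5]=?,low[6]=?,low[7]=?,low[8]=1); scc=(scc[0]=1,scc[1]=2,scc[2]=3,scc[3]=?,scc[4]=?,scc[5]=?,scc[6]=?,scc[7]=?,scc[8]=0)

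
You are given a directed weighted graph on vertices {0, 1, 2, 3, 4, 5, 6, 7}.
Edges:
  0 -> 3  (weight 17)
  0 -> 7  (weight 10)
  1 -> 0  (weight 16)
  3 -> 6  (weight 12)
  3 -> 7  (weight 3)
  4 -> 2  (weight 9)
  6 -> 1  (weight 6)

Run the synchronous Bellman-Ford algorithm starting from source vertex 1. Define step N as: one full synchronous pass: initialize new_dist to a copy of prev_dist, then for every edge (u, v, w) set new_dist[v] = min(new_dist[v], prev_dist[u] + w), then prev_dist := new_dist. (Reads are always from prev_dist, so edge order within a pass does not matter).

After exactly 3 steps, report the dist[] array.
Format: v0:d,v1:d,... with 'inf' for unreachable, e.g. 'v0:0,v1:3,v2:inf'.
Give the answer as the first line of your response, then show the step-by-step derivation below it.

v0:16,v1:0,v2:inf,v3:33,v4:inf,v5:inf,v6:45,v7:26

step 1: dist = v0:16,v1:0,v2:inf,v3:inf,v4:inf,v5:inf,v6:inf,v7:inf
step 2: dist = v0:16,v1:0,v2:inf,v3:33,v4:inf,v5:inf,v6:inf,v7:26
step 3: dist = v0:16,v1:0,v2:inf,v3:33,v4:inf,v5:inf,v6:45,v7:26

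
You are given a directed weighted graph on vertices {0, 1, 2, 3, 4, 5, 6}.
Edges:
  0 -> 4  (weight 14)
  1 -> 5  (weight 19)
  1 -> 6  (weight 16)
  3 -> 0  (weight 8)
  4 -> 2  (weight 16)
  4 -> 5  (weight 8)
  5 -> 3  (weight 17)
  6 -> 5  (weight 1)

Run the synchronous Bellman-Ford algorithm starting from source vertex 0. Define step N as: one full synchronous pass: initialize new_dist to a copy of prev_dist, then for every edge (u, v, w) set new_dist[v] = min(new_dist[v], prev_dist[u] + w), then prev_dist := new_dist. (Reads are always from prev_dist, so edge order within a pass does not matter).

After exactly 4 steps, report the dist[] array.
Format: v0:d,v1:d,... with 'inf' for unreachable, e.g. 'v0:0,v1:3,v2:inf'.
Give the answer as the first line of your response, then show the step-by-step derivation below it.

v0:0,v1:inf,v2:30,v3:39,v4:14,v5:22,v6:inf

step 1: dist = v0:0,v1:inf,v2:inf,v3:inf,v4:14,v5:inf,v6:inf
step 2: dist = v0:0,v1:inf,v2:30,v3:inf,v4:14,v5:22,v6:inf
step 3: dist = v0:0,v1:inf,v2:30,v3:39,v4:14,v5:22,v6:inf
step 4: dist = v0:0,v1:inf,v2:30,v3:39,v4:14,v5:22,v6:inf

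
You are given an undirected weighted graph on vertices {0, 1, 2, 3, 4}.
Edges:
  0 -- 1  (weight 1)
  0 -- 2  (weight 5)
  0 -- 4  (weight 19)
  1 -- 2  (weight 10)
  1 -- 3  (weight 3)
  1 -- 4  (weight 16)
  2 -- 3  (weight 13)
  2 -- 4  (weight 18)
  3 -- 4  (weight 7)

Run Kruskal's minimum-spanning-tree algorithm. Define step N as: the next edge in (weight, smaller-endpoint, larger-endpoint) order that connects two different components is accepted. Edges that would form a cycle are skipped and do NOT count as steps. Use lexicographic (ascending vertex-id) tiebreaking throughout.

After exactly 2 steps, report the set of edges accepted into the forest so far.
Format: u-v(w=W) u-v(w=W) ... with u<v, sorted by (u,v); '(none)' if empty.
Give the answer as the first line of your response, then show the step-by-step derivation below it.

0-1(w=1) 1-3(w=3)

step 1: add edge 0-1 (w=1); MST = {0-1(w=1)}
step 2: add edge 1-3 (w=3); MST = {0-1(w=1) 1-3(w=3)}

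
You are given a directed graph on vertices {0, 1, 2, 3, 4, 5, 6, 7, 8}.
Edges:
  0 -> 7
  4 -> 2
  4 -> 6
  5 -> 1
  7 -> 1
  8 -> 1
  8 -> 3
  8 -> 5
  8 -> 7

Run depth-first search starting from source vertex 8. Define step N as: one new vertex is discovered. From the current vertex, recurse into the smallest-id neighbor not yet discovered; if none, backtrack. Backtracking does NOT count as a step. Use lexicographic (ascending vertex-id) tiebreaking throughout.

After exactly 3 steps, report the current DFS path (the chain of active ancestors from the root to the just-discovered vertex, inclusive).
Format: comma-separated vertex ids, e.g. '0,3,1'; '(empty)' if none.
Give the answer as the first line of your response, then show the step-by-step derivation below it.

8,3

step 1: discover 8; path=8; order=8
step 2: discover 1; path=8>1; order=8,1
step 3: discover 3; path=8>3; order=8,1,3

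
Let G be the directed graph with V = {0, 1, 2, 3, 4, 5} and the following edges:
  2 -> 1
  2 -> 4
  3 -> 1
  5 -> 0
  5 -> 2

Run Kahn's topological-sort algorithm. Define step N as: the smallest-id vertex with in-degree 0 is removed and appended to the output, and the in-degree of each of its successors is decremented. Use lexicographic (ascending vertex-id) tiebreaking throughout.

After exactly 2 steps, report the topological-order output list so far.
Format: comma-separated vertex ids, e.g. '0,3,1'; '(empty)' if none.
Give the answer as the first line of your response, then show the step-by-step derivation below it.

3,5

step 1: output 3; order=[3]; indeg=(1,1,1,0,1,0)
step 2: output 5; order=[3,5]; indeg=(0,1,0,0,1,0)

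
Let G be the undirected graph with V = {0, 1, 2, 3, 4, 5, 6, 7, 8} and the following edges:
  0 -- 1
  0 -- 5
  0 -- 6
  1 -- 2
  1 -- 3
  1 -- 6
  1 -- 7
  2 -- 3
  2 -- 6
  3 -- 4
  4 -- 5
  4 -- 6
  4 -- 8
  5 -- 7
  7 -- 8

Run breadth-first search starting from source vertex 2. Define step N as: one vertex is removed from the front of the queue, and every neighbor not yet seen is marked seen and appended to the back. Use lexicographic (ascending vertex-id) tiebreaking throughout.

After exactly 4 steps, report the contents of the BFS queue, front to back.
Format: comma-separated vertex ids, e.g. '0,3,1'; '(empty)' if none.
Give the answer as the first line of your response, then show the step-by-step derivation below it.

0,7,4

step 1: dequeue 2; queue=[1,3,6]; order=2
step 2: dequeue 1; queue=[3,6,0,7]; order=2,1
step 3: dequeue 3; queue=[6,0,7,4]; order=2,1,3
step 4: dequeue 6; queue=[0,7,4]; order=2,1,3,6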